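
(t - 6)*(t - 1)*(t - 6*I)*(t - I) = t^4 - 7*t^3 - 7*I*t^3 + 49*I*t^2 + 42*t - 42*I*t - 36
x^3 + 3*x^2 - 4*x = x*(x - 1)*(x + 4)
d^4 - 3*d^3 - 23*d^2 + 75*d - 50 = (d - 5)*(d - 2)*(d - 1)*(d + 5)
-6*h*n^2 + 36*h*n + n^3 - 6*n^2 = n*(-6*h + n)*(n - 6)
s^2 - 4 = (s - 2)*(s + 2)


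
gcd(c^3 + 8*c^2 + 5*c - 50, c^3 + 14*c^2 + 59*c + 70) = c + 5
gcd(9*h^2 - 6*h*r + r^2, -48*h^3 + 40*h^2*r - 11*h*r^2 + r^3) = -3*h + r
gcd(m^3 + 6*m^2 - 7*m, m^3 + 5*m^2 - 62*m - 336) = m + 7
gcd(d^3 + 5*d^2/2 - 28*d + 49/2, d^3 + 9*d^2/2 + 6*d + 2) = 1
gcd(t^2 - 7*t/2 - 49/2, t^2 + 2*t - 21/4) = t + 7/2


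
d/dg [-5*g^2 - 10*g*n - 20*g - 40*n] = -10*g - 10*n - 20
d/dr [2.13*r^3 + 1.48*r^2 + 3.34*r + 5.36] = 6.39*r^2 + 2.96*r + 3.34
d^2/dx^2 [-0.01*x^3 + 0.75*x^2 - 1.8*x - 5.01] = 1.5 - 0.06*x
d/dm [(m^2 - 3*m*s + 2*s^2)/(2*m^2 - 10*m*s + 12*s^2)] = -s/(m^2 - 6*m*s + 9*s^2)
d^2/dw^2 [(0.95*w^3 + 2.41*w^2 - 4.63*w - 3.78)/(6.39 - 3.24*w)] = (-19.94544*w^3 + 118.01052*w^2 - 232.74297*w + 74.26647)/(34.012224*w^3 - 201.238992*w^2 + 396.888012*w - 260.917119)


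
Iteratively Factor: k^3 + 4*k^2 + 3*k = (k + 1)*(k^2 + 3*k) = k*(k + 1)*(k + 3)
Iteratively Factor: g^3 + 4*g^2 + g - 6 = (g + 3)*(g^2 + g - 2) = (g + 2)*(g + 3)*(g - 1)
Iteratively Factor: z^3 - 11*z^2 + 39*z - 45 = (z - 3)*(z^2 - 8*z + 15) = (z - 3)^2*(z - 5)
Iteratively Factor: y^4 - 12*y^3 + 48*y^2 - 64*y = (y)*(y^3 - 12*y^2 + 48*y - 64) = y*(y - 4)*(y^2 - 8*y + 16) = y*(y - 4)^2*(y - 4)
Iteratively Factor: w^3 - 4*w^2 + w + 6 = (w - 3)*(w^2 - w - 2) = (w - 3)*(w - 2)*(w + 1)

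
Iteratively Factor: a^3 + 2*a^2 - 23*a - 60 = (a - 5)*(a^2 + 7*a + 12) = (a - 5)*(a + 3)*(a + 4)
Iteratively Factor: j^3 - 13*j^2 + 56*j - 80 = (j - 4)*(j^2 - 9*j + 20) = (j - 5)*(j - 4)*(j - 4)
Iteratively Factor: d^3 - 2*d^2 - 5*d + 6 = (d + 2)*(d^2 - 4*d + 3) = (d - 3)*(d + 2)*(d - 1)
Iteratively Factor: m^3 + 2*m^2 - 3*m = (m - 1)*(m^2 + 3*m) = (m - 1)*(m + 3)*(m)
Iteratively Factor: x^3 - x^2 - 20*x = (x - 5)*(x^2 + 4*x) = (x - 5)*(x + 4)*(x)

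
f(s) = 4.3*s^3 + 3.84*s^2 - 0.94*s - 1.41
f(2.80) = 120.46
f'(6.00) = 509.54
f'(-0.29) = -2.08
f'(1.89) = 59.66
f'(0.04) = -0.61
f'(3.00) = 138.20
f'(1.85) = 57.42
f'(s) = 12.9*s^2 + 7.68*s - 0.94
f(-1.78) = -11.82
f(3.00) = 146.43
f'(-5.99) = 415.91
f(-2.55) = -45.34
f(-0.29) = -0.92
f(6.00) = 1059.99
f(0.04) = -1.44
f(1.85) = 37.22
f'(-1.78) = 26.26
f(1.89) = 39.56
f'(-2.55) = 63.36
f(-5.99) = -782.16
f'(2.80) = 121.70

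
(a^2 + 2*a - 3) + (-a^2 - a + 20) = a + 17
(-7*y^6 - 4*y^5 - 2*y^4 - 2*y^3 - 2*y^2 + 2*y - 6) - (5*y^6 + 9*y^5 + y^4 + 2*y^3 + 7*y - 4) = -12*y^6 - 13*y^5 - 3*y^4 - 4*y^3 - 2*y^2 - 5*y - 2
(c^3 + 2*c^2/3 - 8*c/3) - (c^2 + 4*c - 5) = c^3 - c^2/3 - 20*c/3 + 5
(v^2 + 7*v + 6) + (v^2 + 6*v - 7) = 2*v^2 + 13*v - 1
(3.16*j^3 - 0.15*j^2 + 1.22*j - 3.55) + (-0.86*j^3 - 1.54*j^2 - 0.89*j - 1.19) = 2.3*j^3 - 1.69*j^2 + 0.33*j - 4.74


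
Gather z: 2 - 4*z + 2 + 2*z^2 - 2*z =2*z^2 - 6*z + 4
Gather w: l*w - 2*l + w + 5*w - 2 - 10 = -2*l + w*(l + 6) - 12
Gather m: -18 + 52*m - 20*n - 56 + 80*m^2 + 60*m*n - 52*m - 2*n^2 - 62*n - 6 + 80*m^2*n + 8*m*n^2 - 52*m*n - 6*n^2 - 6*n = m^2*(80*n + 80) + m*(8*n^2 + 8*n) - 8*n^2 - 88*n - 80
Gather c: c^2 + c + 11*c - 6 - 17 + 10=c^2 + 12*c - 13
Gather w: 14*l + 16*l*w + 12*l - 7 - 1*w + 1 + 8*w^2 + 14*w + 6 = 26*l + 8*w^2 + w*(16*l + 13)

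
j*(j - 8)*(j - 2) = j^3 - 10*j^2 + 16*j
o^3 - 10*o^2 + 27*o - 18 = (o - 6)*(o - 3)*(o - 1)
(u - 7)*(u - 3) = u^2 - 10*u + 21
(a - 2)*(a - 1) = a^2 - 3*a + 2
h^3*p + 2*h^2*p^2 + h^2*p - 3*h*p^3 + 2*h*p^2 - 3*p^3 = (h - p)*(h + 3*p)*(h*p + p)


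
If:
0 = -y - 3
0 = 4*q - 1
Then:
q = 1/4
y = -3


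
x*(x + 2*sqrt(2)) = x^2 + 2*sqrt(2)*x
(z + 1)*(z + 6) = z^2 + 7*z + 6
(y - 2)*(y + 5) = y^2 + 3*y - 10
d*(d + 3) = d^2 + 3*d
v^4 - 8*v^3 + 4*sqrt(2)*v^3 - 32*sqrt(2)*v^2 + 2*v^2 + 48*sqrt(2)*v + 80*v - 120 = (v - 6)*(v - 2)*(v - sqrt(2))*(v + 5*sqrt(2))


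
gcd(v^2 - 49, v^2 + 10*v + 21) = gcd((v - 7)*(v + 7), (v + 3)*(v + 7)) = v + 7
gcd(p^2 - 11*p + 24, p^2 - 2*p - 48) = p - 8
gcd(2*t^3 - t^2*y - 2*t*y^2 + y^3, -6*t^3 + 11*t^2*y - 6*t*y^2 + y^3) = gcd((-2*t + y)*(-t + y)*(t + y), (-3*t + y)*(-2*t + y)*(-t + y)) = 2*t^2 - 3*t*y + y^2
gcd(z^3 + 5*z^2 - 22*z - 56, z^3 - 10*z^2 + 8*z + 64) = z^2 - 2*z - 8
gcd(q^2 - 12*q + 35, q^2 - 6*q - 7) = q - 7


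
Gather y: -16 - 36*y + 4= -36*y - 12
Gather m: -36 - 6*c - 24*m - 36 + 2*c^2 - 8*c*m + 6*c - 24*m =2*c^2 + m*(-8*c - 48) - 72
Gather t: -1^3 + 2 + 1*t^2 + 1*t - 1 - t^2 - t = 0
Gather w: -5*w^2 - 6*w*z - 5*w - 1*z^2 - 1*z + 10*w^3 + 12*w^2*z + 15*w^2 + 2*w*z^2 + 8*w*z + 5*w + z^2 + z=10*w^3 + w^2*(12*z + 10) + w*(2*z^2 + 2*z)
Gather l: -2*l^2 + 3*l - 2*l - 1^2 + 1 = -2*l^2 + l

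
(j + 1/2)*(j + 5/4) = j^2 + 7*j/4 + 5/8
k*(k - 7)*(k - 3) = k^3 - 10*k^2 + 21*k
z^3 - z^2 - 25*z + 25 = (z - 5)*(z - 1)*(z + 5)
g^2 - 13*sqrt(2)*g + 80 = (g - 8*sqrt(2))*(g - 5*sqrt(2))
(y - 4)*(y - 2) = y^2 - 6*y + 8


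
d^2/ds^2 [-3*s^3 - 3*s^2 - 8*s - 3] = -18*s - 6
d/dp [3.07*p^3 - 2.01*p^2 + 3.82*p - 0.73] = 9.21*p^2 - 4.02*p + 3.82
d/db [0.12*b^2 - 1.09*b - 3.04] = 0.24*b - 1.09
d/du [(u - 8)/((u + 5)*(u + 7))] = (-u^2 + 16*u + 131)/(u^4 + 24*u^3 + 214*u^2 + 840*u + 1225)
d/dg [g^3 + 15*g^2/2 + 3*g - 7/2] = 3*g^2 + 15*g + 3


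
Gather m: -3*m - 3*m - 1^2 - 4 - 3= -6*m - 8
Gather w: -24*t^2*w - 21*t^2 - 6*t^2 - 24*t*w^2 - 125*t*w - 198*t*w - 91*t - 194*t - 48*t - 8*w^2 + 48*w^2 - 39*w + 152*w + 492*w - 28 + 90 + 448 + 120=-27*t^2 - 333*t + w^2*(40 - 24*t) + w*(-24*t^2 - 323*t + 605) + 630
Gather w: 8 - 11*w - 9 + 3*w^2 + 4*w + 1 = 3*w^2 - 7*w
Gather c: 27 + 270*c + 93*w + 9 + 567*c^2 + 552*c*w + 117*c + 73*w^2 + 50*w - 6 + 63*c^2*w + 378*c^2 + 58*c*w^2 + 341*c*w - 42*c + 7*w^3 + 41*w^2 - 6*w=c^2*(63*w + 945) + c*(58*w^2 + 893*w + 345) + 7*w^3 + 114*w^2 + 137*w + 30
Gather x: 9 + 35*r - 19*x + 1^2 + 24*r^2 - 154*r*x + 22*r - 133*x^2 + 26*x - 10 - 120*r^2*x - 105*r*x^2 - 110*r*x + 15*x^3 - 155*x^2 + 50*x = 24*r^2 + 57*r + 15*x^3 + x^2*(-105*r - 288) + x*(-120*r^2 - 264*r + 57)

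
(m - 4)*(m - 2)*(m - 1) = m^3 - 7*m^2 + 14*m - 8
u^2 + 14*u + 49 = (u + 7)^2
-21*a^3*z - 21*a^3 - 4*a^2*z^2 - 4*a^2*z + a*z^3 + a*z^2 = (-7*a + z)*(3*a + z)*(a*z + a)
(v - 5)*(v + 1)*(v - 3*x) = v^3 - 3*v^2*x - 4*v^2 + 12*v*x - 5*v + 15*x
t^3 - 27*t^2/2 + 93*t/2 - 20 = (t - 8)*(t - 5)*(t - 1/2)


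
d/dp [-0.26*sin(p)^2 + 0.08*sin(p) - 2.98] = (0.08 - 0.52*sin(p))*cos(p)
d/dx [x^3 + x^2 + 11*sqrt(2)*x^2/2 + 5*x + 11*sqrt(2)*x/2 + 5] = 3*x^2 + 2*x + 11*sqrt(2)*x + 5 + 11*sqrt(2)/2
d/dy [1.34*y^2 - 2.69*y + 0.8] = 2.68*y - 2.69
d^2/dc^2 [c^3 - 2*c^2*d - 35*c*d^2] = 6*c - 4*d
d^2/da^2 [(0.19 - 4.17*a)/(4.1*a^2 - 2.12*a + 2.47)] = (-(4.17*a - 0.19)*(8.2*a - 2.12)*(16.4*a - 4.24) + (102.582*a - 19.2388)*(4.1*a^2 - 2.12*a + 2.47))/(4.1*a^2 - 2.12*a + 2.47)^3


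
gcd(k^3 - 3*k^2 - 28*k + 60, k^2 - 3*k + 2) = k - 2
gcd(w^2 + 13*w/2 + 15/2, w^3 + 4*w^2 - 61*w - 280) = w + 5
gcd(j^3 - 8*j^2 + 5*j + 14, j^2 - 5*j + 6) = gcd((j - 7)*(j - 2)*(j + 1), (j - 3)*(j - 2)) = j - 2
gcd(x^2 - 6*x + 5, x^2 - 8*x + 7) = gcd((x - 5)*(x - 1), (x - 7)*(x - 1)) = x - 1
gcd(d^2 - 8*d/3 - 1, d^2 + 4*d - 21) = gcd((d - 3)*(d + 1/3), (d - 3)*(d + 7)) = d - 3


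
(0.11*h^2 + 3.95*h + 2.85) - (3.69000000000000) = 0.11*h^2 + 3.95*h - 0.84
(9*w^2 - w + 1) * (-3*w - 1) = -27*w^3 - 6*w^2 - 2*w - 1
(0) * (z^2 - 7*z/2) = 0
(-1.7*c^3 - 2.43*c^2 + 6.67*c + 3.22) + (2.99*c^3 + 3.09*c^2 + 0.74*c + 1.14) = 1.29*c^3 + 0.66*c^2 + 7.41*c + 4.36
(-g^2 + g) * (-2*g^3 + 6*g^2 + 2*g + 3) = 2*g^5 - 8*g^4 + 4*g^3 - g^2 + 3*g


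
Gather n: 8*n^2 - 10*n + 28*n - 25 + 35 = 8*n^2 + 18*n + 10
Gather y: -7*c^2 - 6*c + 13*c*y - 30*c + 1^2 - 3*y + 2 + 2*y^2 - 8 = -7*c^2 - 36*c + 2*y^2 + y*(13*c - 3) - 5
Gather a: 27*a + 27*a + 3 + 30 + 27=54*a + 60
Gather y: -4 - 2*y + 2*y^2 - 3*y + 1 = 2*y^2 - 5*y - 3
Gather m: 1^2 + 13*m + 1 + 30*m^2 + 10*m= 30*m^2 + 23*m + 2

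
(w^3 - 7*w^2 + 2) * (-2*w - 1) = -2*w^4 + 13*w^3 + 7*w^2 - 4*w - 2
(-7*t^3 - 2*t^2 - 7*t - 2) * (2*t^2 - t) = -14*t^5 + 3*t^4 - 12*t^3 + 3*t^2 + 2*t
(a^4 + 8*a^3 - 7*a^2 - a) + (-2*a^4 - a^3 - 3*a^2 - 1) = -a^4 + 7*a^3 - 10*a^2 - a - 1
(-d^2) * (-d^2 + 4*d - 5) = d^4 - 4*d^3 + 5*d^2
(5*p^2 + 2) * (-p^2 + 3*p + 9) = -5*p^4 + 15*p^3 + 43*p^2 + 6*p + 18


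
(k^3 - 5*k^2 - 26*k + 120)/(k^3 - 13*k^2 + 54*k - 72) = (k + 5)/(k - 3)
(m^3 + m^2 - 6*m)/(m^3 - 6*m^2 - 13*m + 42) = m/(m - 7)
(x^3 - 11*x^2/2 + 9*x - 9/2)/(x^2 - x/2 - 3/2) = (x^2 - 4*x + 3)/(x + 1)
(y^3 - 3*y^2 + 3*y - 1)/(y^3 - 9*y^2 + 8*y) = (y^2 - 2*y + 1)/(y*(y - 8))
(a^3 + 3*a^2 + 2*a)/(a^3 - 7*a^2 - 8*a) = (a + 2)/(a - 8)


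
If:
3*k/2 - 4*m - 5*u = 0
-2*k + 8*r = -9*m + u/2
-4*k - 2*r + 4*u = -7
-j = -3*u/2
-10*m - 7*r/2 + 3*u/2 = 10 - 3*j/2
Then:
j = 1731/734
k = 11314/4771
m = -10267/9542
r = 18145/9542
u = 577/367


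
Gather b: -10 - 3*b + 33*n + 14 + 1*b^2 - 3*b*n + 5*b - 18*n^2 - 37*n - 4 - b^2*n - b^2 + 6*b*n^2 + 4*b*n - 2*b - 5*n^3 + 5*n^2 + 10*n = -b^2*n + b*(6*n^2 + n) - 5*n^3 - 13*n^2 + 6*n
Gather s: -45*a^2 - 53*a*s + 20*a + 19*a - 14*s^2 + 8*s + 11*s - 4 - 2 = -45*a^2 + 39*a - 14*s^2 + s*(19 - 53*a) - 6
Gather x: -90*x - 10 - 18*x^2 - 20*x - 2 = -18*x^2 - 110*x - 12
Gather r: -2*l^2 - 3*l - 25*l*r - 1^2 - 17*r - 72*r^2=-2*l^2 - 3*l - 72*r^2 + r*(-25*l - 17) - 1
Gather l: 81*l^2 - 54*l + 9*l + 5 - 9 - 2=81*l^2 - 45*l - 6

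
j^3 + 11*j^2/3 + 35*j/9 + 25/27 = (j + 1/3)*(j + 5/3)^2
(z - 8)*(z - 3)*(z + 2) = z^3 - 9*z^2 + 2*z + 48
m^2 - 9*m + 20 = (m - 5)*(m - 4)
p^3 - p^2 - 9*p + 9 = (p - 3)*(p - 1)*(p + 3)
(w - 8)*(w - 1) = w^2 - 9*w + 8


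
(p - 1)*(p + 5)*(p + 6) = p^3 + 10*p^2 + 19*p - 30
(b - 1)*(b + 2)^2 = b^3 + 3*b^2 - 4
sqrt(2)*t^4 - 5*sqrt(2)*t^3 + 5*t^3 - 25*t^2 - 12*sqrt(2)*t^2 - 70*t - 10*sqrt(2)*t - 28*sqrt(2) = (t - 7)*(t + 2)*(t + 2*sqrt(2))*(sqrt(2)*t + 1)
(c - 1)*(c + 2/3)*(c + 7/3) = c^3 + 2*c^2 - 13*c/9 - 14/9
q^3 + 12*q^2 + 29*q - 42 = (q - 1)*(q + 6)*(q + 7)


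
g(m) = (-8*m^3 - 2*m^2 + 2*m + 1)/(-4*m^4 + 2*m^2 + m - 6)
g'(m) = (-24*m^2 - 4*m + 2)/(-4*m^4 + 2*m^2 + m - 6) + (16*m^3 - 4*m - 1)*(-8*m^3 - 2*m^2 + 2*m + 1)/(-4*m^4 + 2*m^2 + m - 6)^2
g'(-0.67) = 0.84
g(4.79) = 0.44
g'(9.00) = -0.03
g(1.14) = 1.24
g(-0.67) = -0.18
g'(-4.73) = -0.08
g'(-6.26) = -0.05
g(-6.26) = -0.31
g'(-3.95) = -0.11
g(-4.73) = -0.40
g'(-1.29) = 0.54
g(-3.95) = -0.48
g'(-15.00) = -0.00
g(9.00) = 0.23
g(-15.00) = -0.13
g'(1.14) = 1.25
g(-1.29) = -0.82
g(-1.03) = -0.59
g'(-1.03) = 1.15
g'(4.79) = -0.10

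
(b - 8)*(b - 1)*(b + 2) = b^3 - 7*b^2 - 10*b + 16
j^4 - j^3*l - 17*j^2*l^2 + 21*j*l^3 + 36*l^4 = (j - 3*l)^2*(j + l)*(j + 4*l)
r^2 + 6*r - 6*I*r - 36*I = (r + 6)*(r - 6*I)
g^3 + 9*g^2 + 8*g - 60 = (g - 2)*(g + 5)*(g + 6)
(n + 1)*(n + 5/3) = n^2 + 8*n/3 + 5/3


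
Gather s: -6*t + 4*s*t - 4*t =4*s*t - 10*t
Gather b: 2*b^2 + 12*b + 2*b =2*b^2 + 14*b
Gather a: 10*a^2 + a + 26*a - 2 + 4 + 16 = 10*a^2 + 27*a + 18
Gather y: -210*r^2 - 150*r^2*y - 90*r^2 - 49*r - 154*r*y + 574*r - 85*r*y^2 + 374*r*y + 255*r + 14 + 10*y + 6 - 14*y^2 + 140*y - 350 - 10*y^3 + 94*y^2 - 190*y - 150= -300*r^2 + 780*r - 10*y^3 + y^2*(80 - 85*r) + y*(-150*r^2 + 220*r - 40) - 480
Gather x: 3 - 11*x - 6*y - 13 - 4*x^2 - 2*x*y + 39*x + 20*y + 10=-4*x^2 + x*(28 - 2*y) + 14*y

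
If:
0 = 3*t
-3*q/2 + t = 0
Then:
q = 0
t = 0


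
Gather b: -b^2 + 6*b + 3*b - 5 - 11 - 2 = -b^2 + 9*b - 18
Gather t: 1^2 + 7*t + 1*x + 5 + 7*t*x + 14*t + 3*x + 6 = t*(7*x + 21) + 4*x + 12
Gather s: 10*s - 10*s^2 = -10*s^2 + 10*s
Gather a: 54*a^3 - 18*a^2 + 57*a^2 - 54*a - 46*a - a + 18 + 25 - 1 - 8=54*a^3 + 39*a^2 - 101*a + 34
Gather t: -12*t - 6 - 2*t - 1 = -14*t - 7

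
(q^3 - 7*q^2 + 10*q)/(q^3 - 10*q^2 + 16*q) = (q - 5)/(q - 8)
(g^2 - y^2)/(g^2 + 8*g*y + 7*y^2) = (g - y)/(g + 7*y)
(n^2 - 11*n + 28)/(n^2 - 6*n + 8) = (n - 7)/(n - 2)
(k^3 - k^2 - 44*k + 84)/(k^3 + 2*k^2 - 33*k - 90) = (k^2 + 5*k - 14)/(k^2 + 8*k + 15)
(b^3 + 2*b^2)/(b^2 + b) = b*(b + 2)/(b + 1)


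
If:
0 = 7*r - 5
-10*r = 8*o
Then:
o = -25/28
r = 5/7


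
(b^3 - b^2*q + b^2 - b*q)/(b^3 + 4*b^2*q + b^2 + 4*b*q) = (b - q)/(b + 4*q)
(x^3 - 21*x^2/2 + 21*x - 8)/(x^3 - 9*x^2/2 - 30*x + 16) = (x - 2)/(x + 4)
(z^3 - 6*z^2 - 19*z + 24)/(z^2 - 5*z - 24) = z - 1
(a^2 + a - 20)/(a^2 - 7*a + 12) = (a + 5)/(a - 3)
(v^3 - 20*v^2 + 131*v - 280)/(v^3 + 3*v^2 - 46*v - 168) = (v^2 - 13*v + 40)/(v^2 + 10*v + 24)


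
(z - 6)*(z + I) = z^2 - 6*z + I*z - 6*I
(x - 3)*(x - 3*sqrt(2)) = x^2 - 3*sqrt(2)*x - 3*x + 9*sqrt(2)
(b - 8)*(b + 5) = b^2 - 3*b - 40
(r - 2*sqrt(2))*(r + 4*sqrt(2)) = r^2 + 2*sqrt(2)*r - 16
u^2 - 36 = (u - 6)*(u + 6)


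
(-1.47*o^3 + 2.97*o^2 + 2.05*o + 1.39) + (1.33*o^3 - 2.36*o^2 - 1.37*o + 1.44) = -0.14*o^3 + 0.61*o^2 + 0.68*o + 2.83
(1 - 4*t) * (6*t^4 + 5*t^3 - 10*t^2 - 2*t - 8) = -24*t^5 - 14*t^4 + 45*t^3 - 2*t^2 + 30*t - 8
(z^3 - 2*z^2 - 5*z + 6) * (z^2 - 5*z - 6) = z^5 - 7*z^4 - z^3 + 43*z^2 - 36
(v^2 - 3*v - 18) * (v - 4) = v^3 - 7*v^2 - 6*v + 72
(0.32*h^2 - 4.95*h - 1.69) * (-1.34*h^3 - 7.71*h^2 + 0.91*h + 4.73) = -0.4288*h^5 + 4.1658*h^4 + 40.7203*h^3 + 10.039*h^2 - 24.9514*h - 7.9937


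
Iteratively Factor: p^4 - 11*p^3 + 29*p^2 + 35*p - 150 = (p - 5)*(p^3 - 6*p^2 - p + 30) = (p - 5)*(p + 2)*(p^2 - 8*p + 15) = (p - 5)^2*(p + 2)*(p - 3)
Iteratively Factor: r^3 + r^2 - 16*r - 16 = (r + 1)*(r^2 - 16) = (r + 1)*(r + 4)*(r - 4)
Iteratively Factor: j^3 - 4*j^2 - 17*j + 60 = (j - 3)*(j^2 - j - 20) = (j - 3)*(j + 4)*(j - 5)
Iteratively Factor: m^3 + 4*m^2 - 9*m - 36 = (m - 3)*(m^2 + 7*m + 12) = (m - 3)*(m + 4)*(m + 3)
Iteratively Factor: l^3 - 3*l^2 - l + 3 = (l - 3)*(l^2 - 1) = (l - 3)*(l - 1)*(l + 1)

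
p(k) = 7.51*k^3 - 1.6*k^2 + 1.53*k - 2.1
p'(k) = 22.53*k^2 - 3.2*k + 1.53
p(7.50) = 3087.66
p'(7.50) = 1244.84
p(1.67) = 30.97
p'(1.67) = 59.02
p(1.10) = 7.64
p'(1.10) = 25.27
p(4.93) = 866.43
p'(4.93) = 533.34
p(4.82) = 809.07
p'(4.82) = 509.53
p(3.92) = 431.69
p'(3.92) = 335.19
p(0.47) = -0.95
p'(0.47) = 5.00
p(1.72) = 34.01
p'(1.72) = 62.68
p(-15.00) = -25731.30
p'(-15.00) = 5118.78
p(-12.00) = -13228.14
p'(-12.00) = 3284.25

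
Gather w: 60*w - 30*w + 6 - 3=30*w + 3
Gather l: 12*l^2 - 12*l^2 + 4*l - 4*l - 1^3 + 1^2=0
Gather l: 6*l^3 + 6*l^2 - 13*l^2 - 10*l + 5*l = 6*l^3 - 7*l^2 - 5*l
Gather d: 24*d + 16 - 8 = 24*d + 8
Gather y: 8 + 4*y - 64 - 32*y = -28*y - 56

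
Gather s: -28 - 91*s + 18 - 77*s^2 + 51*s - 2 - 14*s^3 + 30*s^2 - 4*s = -14*s^3 - 47*s^2 - 44*s - 12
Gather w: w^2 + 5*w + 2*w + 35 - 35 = w^2 + 7*w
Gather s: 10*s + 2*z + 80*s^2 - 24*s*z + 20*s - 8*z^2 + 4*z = 80*s^2 + s*(30 - 24*z) - 8*z^2 + 6*z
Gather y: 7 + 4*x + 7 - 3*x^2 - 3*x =-3*x^2 + x + 14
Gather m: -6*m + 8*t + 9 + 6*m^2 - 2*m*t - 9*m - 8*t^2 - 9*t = 6*m^2 + m*(-2*t - 15) - 8*t^2 - t + 9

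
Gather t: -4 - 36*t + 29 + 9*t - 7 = 18 - 27*t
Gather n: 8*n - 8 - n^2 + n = -n^2 + 9*n - 8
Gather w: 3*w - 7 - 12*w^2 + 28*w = -12*w^2 + 31*w - 7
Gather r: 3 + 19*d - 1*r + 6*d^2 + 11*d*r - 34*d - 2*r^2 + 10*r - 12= 6*d^2 - 15*d - 2*r^2 + r*(11*d + 9) - 9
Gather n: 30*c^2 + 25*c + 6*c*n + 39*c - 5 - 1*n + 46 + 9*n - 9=30*c^2 + 64*c + n*(6*c + 8) + 32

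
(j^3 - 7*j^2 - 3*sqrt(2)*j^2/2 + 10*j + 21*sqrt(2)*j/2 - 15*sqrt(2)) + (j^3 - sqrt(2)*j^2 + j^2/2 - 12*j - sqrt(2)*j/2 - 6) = 2*j^3 - 13*j^2/2 - 5*sqrt(2)*j^2/2 - 2*j + 10*sqrt(2)*j - 15*sqrt(2) - 6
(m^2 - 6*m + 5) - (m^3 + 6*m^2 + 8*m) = -m^3 - 5*m^2 - 14*m + 5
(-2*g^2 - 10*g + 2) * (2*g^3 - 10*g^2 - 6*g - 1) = -4*g^5 + 116*g^3 + 42*g^2 - 2*g - 2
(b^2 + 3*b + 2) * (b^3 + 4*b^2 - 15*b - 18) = b^5 + 7*b^4 - b^3 - 55*b^2 - 84*b - 36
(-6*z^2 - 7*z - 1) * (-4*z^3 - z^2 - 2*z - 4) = 24*z^5 + 34*z^4 + 23*z^3 + 39*z^2 + 30*z + 4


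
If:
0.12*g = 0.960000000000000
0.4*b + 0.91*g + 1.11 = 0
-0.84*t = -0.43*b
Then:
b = -20.98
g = 8.00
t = -10.74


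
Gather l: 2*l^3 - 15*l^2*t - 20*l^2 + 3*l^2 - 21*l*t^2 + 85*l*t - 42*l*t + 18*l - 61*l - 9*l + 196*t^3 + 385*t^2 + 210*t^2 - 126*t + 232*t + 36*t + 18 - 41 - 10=2*l^3 + l^2*(-15*t - 17) + l*(-21*t^2 + 43*t - 52) + 196*t^3 + 595*t^2 + 142*t - 33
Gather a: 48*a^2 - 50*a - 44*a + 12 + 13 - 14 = 48*a^2 - 94*a + 11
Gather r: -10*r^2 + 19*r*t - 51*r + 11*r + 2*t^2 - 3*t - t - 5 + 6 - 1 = -10*r^2 + r*(19*t - 40) + 2*t^2 - 4*t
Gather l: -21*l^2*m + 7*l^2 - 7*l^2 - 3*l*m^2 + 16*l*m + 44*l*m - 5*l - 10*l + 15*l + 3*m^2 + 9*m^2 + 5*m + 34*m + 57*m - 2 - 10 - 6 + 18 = -21*l^2*m + l*(-3*m^2 + 60*m) + 12*m^2 + 96*m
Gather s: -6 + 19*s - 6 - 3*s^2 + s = -3*s^2 + 20*s - 12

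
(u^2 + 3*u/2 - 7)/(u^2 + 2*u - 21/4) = 2*(u - 2)/(2*u - 3)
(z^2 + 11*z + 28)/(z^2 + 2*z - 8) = (z + 7)/(z - 2)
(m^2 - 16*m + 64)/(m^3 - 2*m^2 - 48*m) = (m - 8)/(m*(m + 6))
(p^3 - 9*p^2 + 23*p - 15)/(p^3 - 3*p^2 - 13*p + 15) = (p - 3)/(p + 3)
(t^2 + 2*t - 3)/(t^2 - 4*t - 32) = (-t^2 - 2*t + 3)/(-t^2 + 4*t + 32)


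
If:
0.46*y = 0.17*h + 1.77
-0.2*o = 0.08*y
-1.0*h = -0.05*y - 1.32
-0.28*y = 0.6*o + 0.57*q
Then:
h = 1.54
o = -1.77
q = -0.31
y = 4.42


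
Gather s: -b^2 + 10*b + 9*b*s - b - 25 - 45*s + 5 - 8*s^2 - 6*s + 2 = -b^2 + 9*b - 8*s^2 + s*(9*b - 51) - 18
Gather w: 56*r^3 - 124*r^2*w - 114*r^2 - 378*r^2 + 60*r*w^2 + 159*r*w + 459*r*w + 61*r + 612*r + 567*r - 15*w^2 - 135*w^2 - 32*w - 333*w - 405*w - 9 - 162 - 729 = 56*r^3 - 492*r^2 + 1240*r + w^2*(60*r - 150) + w*(-124*r^2 + 618*r - 770) - 900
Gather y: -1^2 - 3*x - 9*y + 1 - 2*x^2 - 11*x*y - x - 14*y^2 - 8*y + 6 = -2*x^2 - 4*x - 14*y^2 + y*(-11*x - 17) + 6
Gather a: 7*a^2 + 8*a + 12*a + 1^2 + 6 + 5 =7*a^2 + 20*a + 12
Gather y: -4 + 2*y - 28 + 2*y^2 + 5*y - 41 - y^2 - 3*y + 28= y^2 + 4*y - 45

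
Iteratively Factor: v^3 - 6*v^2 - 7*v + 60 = (v + 3)*(v^2 - 9*v + 20) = (v - 4)*(v + 3)*(v - 5)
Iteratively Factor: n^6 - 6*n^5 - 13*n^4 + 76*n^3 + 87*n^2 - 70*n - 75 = (n + 1)*(n^5 - 7*n^4 - 6*n^3 + 82*n^2 + 5*n - 75) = (n - 5)*(n + 1)*(n^4 - 2*n^3 - 16*n^2 + 2*n + 15) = (n - 5)*(n + 1)*(n + 3)*(n^3 - 5*n^2 - n + 5) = (n - 5)^2*(n + 1)*(n + 3)*(n^2 - 1) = (n - 5)^2*(n + 1)^2*(n + 3)*(n - 1)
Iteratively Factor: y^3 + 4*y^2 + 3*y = (y + 3)*(y^2 + y) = y*(y + 3)*(y + 1)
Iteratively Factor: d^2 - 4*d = (d - 4)*(d)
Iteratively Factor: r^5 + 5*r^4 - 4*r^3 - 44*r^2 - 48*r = (r + 4)*(r^4 + r^3 - 8*r^2 - 12*r) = (r - 3)*(r + 4)*(r^3 + 4*r^2 + 4*r) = r*(r - 3)*(r + 4)*(r^2 + 4*r + 4) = r*(r - 3)*(r + 2)*(r + 4)*(r + 2)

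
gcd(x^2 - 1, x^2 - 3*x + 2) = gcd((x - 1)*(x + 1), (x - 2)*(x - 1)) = x - 1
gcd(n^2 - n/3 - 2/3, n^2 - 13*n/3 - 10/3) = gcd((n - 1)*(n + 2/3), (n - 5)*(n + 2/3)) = n + 2/3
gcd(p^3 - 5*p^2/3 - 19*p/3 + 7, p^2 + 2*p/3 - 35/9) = p + 7/3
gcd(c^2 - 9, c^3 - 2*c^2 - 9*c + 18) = c^2 - 9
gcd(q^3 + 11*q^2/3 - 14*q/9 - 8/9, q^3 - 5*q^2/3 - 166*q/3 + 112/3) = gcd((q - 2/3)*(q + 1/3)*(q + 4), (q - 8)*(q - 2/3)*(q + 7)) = q - 2/3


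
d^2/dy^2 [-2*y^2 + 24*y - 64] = -4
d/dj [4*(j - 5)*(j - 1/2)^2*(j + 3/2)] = 16*j^3 - 54*j^2 - 30*j + 53/2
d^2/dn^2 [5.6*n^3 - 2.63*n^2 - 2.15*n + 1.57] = 33.6*n - 5.26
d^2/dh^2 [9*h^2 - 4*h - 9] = 18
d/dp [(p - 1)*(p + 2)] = 2*p + 1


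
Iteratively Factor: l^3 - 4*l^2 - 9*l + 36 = (l + 3)*(l^2 - 7*l + 12) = (l - 4)*(l + 3)*(l - 3)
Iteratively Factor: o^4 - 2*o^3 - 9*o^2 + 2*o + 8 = (o + 1)*(o^3 - 3*o^2 - 6*o + 8) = (o + 1)*(o + 2)*(o^2 - 5*o + 4) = (o - 4)*(o + 1)*(o + 2)*(o - 1)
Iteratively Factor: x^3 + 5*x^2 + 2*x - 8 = (x + 2)*(x^2 + 3*x - 4) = (x + 2)*(x + 4)*(x - 1)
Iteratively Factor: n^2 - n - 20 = (n + 4)*(n - 5)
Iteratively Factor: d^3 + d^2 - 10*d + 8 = (d + 4)*(d^2 - 3*d + 2) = (d - 1)*(d + 4)*(d - 2)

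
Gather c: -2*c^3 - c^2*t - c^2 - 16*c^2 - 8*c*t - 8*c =-2*c^3 + c^2*(-t - 17) + c*(-8*t - 8)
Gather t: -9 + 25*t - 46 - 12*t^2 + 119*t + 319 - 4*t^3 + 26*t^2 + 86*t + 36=-4*t^3 + 14*t^2 + 230*t + 300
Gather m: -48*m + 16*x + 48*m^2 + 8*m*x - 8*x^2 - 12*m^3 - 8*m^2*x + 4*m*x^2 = -12*m^3 + m^2*(48 - 8*x) + m*(4*x^2 + 8*x - 48) - 8*x^2 + 16*x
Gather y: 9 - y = 9 - y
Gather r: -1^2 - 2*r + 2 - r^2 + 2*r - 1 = -r^2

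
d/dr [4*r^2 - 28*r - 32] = 8*r - 28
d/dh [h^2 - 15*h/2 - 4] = 2*h - 15/2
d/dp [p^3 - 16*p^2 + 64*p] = 3*p^2 - 32*p + 64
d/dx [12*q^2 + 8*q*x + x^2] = 8*q + 2*x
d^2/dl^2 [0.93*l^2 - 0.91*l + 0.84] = 1.86000000000000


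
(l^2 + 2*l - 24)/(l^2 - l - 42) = (l - 4)/(l - 7)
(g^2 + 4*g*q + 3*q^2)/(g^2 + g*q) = (g + 3*q)/g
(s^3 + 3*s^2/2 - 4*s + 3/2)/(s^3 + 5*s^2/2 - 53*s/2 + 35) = (2*s^3 + 3*s^2 - 8*s + 3)/(2*s^3 + 5*s^2 - 53*s + 70)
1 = 1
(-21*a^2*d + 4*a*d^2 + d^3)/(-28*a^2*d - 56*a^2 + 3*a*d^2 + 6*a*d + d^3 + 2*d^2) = d*(3*a - d)/(4*a*d + 8*a - d^2 - 2*d)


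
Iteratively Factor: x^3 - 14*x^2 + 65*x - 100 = (x - 4)*(x^2 - 10*x + 25) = (x - 5)*(x - 4)*(x - 5)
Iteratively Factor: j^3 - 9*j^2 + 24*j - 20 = (j - 2)*(j^2 - 7*j + 10) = (j - 5)*(j - 2)*(j - 2)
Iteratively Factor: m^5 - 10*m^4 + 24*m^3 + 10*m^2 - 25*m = (m + 1)*(m^4 - 11*m^3 + 35*m^2 - 25*m) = m*(m + 1)*(m^3 - 11*m^2 + 35*m - 25) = m*(m - 5)*(m + 1)*(m^2 - 6*m + 5) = m*(m - 5)*(m - 1)*(m + 1)*(m - 5)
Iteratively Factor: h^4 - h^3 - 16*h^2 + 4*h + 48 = (h + 2)*(h^3 - 3*h^2 - 10*h + 24) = (h - 4)*(h + 2)*(h^2 + h - 6) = (h - 4)*(h + 2)*(h + 3)*(h - 2)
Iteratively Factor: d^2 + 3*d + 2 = (d + 2)*(d + 1)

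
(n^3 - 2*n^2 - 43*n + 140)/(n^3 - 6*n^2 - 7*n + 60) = (n + 7)/(n + 3)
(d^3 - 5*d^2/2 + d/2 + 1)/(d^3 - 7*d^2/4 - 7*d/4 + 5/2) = 2*(2*d + 1)/(4*d + 5)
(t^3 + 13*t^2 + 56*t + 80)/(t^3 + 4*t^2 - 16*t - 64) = (t + 5)/(t - 4)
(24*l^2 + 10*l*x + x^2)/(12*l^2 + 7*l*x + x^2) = (6*l + x)/(3*l + x)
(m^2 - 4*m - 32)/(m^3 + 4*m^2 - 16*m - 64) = (m - 8)/(m^2 - 16)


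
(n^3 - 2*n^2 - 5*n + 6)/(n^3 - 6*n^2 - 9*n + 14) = (n - 3)/(n - 7)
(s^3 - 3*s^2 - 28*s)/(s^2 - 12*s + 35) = s*(s + 4)/(s - 5)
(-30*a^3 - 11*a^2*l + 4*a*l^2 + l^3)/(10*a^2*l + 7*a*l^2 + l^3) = (-3*a + l)/l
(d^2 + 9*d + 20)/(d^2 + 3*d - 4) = (d + 5)/(d - 1)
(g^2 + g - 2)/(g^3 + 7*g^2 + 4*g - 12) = 1/(g + 6)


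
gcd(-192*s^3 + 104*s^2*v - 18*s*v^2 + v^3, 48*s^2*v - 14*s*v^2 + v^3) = 48*s^2 - 14*s*v + v^2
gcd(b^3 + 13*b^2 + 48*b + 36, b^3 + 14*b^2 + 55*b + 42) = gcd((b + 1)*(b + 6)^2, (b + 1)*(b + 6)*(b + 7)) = b^2 + 7*b + 6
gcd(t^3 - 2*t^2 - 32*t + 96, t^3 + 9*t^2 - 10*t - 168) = t^2 + 2*t - 24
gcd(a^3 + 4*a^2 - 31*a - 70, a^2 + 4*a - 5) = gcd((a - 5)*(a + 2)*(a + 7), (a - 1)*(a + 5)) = 1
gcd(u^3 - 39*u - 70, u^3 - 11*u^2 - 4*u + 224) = u - 7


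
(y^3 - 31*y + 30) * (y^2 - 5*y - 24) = y^5 - 5*y^4 - 55*y^3 + 185*y^2 + 594*y - 720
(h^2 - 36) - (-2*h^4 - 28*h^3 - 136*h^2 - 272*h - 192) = 2*h^4 + 28*h^3 + 137*h^2 + 272*h + 156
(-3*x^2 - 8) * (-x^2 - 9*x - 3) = 3*x^4 + 27*x^3 + 17*x^2 + 72*x + 24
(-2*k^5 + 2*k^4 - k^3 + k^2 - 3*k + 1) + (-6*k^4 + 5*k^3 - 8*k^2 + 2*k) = -2*k^5 - 4*k^4 + 4*k^3 - 7*k^2 - k + 1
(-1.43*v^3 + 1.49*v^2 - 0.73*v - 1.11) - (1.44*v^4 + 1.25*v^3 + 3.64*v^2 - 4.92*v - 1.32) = -1.44*v^4 - 2.68*v^3 - 2.15*v^2 + 4.19*v + 0.21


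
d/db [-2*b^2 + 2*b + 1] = 2 - 4*b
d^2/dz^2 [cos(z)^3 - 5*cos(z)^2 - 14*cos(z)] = 53*cos(z)/4 + 10*cos(2*z) - 9*cos(3*z)/4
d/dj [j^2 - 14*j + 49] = 2*j - 14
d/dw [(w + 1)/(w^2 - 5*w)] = (-w^2 - 2*w + 5)/(w^2*(w^2 - 10*w + 25))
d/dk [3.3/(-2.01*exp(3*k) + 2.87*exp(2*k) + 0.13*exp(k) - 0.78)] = (19.899*exp(2*k) - 18.942*exp(k) - 0.429)*exp(k)/(2.01*exp(3*k) - 2.87*exp(2*k) - 0.13*exp(k) + 0.78)^2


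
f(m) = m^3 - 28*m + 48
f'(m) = 3*m^2 - 28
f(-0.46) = 60.78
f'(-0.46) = -27.37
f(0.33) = 38.80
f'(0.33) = -27.67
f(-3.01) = 105.01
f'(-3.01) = -0.82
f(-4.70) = 75.78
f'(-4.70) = 38.27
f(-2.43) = 101.69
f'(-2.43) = -10.29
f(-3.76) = 100.12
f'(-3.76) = 14.41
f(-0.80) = 69.89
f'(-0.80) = -26.08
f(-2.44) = 101.79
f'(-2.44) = -10.14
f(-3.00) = 105.00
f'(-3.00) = -1.00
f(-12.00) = -1344.00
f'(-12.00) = 404.00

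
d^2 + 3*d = d*(d + 3)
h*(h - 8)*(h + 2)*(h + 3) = h^4 - 3*h^3 - 34*h^2 - 48*h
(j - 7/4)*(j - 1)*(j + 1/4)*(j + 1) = j^4 - 3*j^3/2 - 23*j^2/16 + 3*j/2 + 7/16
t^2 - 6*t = t*(t - 6)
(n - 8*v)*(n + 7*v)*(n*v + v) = n^3*v - n^2*v^2 + n^2*v - 56*n*v^3 - n*v^2 - 56*v^3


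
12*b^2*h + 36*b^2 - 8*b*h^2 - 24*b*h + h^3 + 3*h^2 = (-6*b + h)*(-2*b + h)*(h + 3)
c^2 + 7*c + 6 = (c + 1)*(c + 6)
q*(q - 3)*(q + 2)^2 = q^4 + q^3 - 8*q^2 - 12*q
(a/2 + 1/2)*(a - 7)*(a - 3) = a^3/2 - 9*a^2/2 + 11*a/2 + 21/2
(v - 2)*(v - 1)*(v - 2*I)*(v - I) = v^4 - 3*v^3 - 3*I*v^3 + 9*I*v^2 + 6*v - 6*I*v - 4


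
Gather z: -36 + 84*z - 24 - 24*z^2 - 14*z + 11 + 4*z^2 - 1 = -20*z^2 + 70*z - 50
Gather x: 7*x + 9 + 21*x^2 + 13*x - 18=21*x^2 + 20*x - 9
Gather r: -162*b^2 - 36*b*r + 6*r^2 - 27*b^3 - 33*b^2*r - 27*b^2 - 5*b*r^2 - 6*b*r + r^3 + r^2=-27*b^3 - 189*b^2 + r^3 + r^2*(7 - 5*b) + r*(-33*b^2 - 42*b)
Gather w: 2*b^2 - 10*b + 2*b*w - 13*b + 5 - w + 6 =2*b^2 - 23*b + w*(2*b - 1) + 11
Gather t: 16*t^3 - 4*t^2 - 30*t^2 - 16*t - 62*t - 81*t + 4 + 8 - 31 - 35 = 16*t^3 - 34*t^2 - 159*t - 54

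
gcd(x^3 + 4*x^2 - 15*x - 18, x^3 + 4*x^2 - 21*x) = x - 3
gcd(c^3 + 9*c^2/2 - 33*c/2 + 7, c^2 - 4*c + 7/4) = c - 1/2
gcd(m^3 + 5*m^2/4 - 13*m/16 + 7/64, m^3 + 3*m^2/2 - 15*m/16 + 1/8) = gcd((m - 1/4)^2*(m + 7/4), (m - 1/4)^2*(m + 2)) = m^2 - m/2 + 1/16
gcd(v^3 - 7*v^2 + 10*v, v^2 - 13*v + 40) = v - 5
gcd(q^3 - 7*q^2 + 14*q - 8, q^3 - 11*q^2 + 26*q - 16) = q^2 - 3*q + 2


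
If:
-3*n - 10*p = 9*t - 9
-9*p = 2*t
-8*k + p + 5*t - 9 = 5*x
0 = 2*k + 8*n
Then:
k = -1220*x/1823 - 648/1823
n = 305*x/1823 + 162/1823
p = 30*x/1823 - 522/1823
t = 2349/1823 - 135*x/1823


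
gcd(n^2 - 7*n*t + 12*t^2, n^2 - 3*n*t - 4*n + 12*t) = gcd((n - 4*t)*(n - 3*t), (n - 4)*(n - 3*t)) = -n + 3*t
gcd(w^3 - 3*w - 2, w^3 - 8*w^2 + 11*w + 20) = w + 1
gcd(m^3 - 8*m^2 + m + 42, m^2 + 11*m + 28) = 1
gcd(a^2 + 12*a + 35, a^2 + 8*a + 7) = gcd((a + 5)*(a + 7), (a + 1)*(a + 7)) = a + 7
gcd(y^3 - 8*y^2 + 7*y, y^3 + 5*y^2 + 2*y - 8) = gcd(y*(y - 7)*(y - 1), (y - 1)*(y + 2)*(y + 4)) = y - 1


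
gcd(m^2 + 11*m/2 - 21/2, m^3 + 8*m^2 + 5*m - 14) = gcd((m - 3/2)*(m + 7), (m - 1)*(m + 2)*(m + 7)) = m + 7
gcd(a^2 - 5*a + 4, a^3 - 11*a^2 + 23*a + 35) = 1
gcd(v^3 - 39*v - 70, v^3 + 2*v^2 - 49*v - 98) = v^2 - 5*v - 14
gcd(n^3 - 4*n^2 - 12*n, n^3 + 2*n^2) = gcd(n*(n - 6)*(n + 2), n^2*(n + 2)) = n^2 + 2*n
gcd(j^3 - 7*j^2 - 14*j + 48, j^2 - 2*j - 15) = j + 3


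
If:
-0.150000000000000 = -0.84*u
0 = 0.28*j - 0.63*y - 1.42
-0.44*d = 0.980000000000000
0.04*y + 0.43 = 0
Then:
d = -2.23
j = -19.12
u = 0.18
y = -10.75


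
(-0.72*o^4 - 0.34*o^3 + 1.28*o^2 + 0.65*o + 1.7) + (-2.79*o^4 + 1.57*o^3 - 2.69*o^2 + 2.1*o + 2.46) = -3.51*o^4 + 1.23*o^3 - 1.41*o^2 + 2.75*o + 4.16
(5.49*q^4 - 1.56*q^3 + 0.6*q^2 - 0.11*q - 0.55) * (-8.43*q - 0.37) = -46.2807*q^5 + 11.1195*q^4 - 4.4808*q^3 + 0.7053*q^2 + 4.6772*q + 0.2035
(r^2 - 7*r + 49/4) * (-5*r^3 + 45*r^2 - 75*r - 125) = -5*r^5 + 80*r^4 - 1805*r^3/4 + 3805*r^2/4 - 175*r/4 - 6125/4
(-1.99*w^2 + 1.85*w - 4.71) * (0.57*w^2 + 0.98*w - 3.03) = -1.1343*w^4 - 0.8957*w^3 + 5.158*w^2 - 10.2213*w + 14.2713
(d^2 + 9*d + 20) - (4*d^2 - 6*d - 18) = -3*d^2 + 15*d + 38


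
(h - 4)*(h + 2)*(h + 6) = h^3 + 4*h^2 - 20*h - 48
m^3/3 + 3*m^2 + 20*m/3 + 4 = (m/3 + 1/3)*(m + 2)*(m + 6)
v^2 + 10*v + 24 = (v + 4)*(v + 6)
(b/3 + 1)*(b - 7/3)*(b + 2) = b^3/3 + 8*b^2/9 - 17*b/9 - 14/3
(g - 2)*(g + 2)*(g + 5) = g^3 + 5*g^2 - 4*g - 20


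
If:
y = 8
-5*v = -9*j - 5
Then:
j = 5*v/9 - 5/9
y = 8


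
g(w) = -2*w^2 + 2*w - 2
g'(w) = 2 - 4*w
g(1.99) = -5.94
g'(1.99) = -5.96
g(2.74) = -11.54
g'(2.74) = -8.96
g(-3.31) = -30.53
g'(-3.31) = 15.24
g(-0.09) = -2.20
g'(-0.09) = 2.36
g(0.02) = -1.96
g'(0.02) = 1.92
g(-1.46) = -9.18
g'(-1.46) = 7.84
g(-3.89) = -40.04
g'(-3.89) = 17.56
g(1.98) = -5.88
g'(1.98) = -5.92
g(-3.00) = -26.00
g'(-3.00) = 14.00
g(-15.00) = -482.00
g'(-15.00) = 62.00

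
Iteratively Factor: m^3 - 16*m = (m - 4)*(m^2 + 4*m) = m*(m - 4)*(m + 4)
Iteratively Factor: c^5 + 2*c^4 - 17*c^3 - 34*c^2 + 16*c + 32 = (c + 2)*(c^4 - 17*c^2 + 16) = (c - 4)*(c + 2)*(c^3 + 4*c^2 - c - 4) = (c - 4)*(c - 1)*(c + 2)*(c^2 + 5*c + 4) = (c - 4)*(c - 1)*(c + 1)*(c + 2)*(c + 4)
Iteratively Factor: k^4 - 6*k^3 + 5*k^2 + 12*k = (k)*(k^3 - 6*k^2 + 5*k + 12) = k*(k - 4)*(k^2 - 2*k - 3) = k*(k - 4)*(k + 1)*(k - 3)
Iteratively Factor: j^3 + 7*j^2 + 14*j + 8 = (j + 4)*(j^2 + 3*j + 2) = (j + 2)*(j + 4)*(j + 1)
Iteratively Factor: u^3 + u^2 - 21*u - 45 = (u + 3)*(u^2 - 2*u - 15) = (u - 5)*(u + 3)*(u + 3)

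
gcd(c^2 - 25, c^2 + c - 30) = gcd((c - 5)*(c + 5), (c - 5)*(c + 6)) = c - 5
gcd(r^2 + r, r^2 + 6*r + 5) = r + 1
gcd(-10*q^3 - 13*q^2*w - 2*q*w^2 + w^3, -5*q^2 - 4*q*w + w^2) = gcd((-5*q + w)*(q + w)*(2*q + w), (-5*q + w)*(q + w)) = 5*q^2 + 4*q*w - w^2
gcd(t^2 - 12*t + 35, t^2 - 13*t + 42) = t - 7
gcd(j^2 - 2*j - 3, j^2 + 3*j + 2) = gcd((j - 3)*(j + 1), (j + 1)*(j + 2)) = j + 1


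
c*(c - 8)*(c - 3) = c^3 - 11*c^2 + 24*c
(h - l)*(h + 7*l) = h^2 + 6*h*l - 7*l^2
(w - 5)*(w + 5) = w^2 - 25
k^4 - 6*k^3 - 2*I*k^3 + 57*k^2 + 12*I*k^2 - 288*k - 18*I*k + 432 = (k - 3)^2*(k - 8*I)*(k + 6*I)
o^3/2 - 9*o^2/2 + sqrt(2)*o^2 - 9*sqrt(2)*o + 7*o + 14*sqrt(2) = (o/2 + sqrt(2))*(o - 7)*(o - 2)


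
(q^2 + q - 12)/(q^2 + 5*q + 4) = (q - 3)/(q + 1)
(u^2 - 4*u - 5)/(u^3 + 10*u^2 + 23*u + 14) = (u - 5)/(u^2 + 9*u + 14)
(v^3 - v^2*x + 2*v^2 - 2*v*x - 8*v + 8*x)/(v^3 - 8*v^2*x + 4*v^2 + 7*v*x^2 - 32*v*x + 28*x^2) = (2 - v)/(-v + 7*x)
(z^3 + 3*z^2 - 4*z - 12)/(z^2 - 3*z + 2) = (z^2 + 5*z + 6)/(z - 1)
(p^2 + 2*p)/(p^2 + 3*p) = (p + 2)/(p + 3)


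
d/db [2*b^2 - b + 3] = 4*b - 1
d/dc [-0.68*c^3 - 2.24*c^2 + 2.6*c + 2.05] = -2.04*c^2 - 4.48*c + 2.6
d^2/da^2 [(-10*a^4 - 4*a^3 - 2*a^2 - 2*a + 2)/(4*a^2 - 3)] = 4*(-80*a^6 + 180*a^4 - 40*a^3 - 258*a^2 - 90*a + 3)/(64*a^6 - 144*a^4 + 108*a^2 - 27)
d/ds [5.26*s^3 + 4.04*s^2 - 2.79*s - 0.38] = 15.78*s^2 + 8.08*s - 2.79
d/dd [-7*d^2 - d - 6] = -14*d - 1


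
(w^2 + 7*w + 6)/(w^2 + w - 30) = (w + 1)/(w - 5)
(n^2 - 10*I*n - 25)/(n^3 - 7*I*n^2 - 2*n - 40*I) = (n - 5*I)/(n^2 - 2*I*n + 8)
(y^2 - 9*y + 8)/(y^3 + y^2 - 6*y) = (y^2 - 9*y + 8)/(y*(y^2 + y - 6))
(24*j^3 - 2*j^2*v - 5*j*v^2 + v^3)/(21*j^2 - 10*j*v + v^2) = (-8*j^2 - 2*j*v + v^2)/(-7*j + v)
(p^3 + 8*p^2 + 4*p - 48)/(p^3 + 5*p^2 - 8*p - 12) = (p + 4)/(p + 1)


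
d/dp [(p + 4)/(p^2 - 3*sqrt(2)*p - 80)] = (p^2 - 3*sqrt(2)*p - (p + 4)*(2*p - 3*sqrt(2)) - 80)/(-p^2 + 3*sqrt(2)*p + 80)^2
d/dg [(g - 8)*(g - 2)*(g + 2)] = 3*g^2 - 16*g - 4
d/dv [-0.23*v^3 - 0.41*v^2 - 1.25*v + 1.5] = -0.69*v^2 - 0.82*v - 1.25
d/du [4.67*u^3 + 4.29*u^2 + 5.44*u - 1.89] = 14.01*u^2 + 8.58*u + 5.44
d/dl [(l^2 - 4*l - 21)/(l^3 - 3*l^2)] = (-l^3 + 8*l^2 + 51*l - 126)/(l^3*(l^2 - 6*l + 9))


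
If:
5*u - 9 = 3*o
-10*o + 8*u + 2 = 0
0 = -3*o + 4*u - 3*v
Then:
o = 41/13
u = 48/13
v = 23/13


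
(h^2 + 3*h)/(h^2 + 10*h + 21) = h/(h + 7)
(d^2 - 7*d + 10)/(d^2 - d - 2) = (d - 5)/(d + 1)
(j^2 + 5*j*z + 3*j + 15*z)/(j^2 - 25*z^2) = (-j - 3)/(-j + 5*z)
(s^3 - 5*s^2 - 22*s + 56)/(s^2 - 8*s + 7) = (s^2 + 2*s - 8)/(s - 1)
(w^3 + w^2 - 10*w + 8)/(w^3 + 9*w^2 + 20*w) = (w^2 - 3*w + 2)/(w*(w + 5))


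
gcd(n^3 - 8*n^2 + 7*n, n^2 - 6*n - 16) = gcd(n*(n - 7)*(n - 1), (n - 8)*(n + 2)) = 1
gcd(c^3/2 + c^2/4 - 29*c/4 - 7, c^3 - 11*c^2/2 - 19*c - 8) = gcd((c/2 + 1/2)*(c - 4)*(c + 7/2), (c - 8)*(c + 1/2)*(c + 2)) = 1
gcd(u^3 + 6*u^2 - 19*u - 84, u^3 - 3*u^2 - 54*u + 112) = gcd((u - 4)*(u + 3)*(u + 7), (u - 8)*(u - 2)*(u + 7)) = u + 7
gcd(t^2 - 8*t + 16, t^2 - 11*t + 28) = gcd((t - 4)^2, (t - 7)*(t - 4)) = t - 4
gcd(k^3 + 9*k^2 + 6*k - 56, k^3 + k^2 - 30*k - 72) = k + 4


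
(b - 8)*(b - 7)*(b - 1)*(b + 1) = b^4 - 15*b^3 + 55*b^2 + 15*b - 56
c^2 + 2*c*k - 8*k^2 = (c - 2*k)*(c + 4*k)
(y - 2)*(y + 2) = y^2 - 4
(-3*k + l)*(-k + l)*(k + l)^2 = 3*k^4 + 2*k^3*l - 4*k^2*l^2 - 2*k*l^3 + l^4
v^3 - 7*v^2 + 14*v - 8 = (v - 4)*(v - 2)*(v - 1)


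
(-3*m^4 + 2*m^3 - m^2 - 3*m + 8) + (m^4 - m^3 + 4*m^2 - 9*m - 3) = -2*m^4 + m^3 + 3*m^2 - 12*m + 5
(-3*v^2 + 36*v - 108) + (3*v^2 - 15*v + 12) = 21*v - 96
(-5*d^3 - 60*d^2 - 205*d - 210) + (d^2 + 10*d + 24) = -5*d^3 - 59*d^2 - 195*d - 186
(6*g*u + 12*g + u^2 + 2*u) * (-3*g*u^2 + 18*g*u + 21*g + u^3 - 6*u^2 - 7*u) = -18*g^2*u^3 + 72*g^2*u^2 + 342*g^2*u + 252*g^2 + 3*g*u^4 - 12*g*u^3 - 57*g*u^2 - 42*g*u + u^5 - 4*u^4 - 19*u^3 - 14*u^2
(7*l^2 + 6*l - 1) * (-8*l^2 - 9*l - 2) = -56*l^4 - 111*l^3 - 60*l^2 - 3*l + 2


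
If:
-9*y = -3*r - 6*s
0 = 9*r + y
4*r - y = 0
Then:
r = 0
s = 0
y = 0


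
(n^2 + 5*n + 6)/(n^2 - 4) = (n + 3)/(n - 2)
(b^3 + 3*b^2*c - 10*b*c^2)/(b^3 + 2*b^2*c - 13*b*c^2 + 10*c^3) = b/(b - c)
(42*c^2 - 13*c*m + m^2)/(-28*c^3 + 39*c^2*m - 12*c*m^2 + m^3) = (-6*c + m)/(4*c^2 - 5*c*m + m^2)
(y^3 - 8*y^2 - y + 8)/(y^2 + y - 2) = (y^2 - 7*y - 8)/(y + 2)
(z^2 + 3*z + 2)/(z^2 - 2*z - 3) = (z + 2)/(z - 3)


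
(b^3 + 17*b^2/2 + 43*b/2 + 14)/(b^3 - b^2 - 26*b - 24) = (b + 7/2)/(b - 6)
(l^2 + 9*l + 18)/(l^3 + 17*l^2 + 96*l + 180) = (l + 3)/(l^2 + 11*l + 30)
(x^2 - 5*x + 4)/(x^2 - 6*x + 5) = (x - 4)/(x - 5)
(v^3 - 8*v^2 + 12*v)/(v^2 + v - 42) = v*(v - 2)/(v + 7)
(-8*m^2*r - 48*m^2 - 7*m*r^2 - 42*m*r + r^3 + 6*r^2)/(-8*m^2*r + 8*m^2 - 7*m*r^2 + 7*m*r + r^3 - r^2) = (r + 6)/(r - 1)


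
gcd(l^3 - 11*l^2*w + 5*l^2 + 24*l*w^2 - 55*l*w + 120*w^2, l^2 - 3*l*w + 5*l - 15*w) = -l^2 + 3*l*w - 5*l + 15*w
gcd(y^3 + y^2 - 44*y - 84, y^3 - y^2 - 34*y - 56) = y^2 - 5*y - 14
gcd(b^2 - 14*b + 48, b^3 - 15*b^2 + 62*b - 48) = b^2 - 14*b + 48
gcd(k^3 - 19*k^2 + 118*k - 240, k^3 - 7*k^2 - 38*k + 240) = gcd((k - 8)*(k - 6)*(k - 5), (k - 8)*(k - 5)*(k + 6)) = k^2 - 13*k + 40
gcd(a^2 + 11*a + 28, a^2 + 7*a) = a + 7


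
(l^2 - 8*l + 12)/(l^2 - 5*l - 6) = (l - 2)/(l + 1)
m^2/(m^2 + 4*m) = m/(m + 4)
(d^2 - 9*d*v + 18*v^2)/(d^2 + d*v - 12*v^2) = (d - 6*v)/(d + 4*v)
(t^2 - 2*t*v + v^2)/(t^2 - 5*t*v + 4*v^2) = (t - v)/(t - 4*v)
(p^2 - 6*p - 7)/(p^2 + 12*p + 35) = (p^2 - 6*p - 7)/(p^2 + 12*p + 35)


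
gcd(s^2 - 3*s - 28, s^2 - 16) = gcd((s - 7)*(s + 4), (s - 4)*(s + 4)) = s + 4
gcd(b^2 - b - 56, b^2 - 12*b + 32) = b - 8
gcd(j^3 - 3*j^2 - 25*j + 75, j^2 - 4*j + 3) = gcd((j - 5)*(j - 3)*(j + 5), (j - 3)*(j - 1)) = j - 3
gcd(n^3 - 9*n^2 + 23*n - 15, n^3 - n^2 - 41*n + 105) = n^2 - 8*n + 15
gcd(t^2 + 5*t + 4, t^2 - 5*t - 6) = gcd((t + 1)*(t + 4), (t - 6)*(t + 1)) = t + 1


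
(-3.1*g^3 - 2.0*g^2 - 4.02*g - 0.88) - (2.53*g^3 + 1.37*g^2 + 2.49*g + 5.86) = -5.63*g^3 - 3.37*g^2 - 6.51*g - 6.74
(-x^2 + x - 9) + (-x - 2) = -x^2 - 11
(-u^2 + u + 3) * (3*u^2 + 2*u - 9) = -3*u^4 + u^3 + 20*u^2 - 3*u - 27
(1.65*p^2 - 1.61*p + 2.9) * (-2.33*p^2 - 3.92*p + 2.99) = -3.8445*p^4 - 2.7167*p^3 + 4.4877*p^2 - 16.1819*p + 8.671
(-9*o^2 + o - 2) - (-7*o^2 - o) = -2*o^2 + 2*o - 2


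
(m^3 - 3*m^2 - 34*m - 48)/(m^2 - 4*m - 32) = (m^2 + 5*m + 6)/(m + 4)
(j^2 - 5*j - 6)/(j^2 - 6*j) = (j + 1)/j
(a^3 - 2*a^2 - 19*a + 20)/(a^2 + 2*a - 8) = (a^2 - 6*a + 5)/(a - 2)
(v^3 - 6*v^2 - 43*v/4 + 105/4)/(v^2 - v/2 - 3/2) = (2*v^2 - 9*v - 35)/(2*(v + 1))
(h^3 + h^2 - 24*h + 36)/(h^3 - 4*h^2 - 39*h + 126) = (h - 2)/(h - 7)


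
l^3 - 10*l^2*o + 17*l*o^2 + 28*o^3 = (l - 7*o)*(l - 4*o)*(l + o)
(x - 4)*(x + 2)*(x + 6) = x^3 + 4*x^2 - 20*x - 48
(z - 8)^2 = z^2 - 16*z + 64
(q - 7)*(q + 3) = q^2 - 4*q - 21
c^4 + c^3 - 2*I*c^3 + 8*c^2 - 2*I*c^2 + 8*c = c*(c + 1)*(c - 4*I)*(c + 2*I)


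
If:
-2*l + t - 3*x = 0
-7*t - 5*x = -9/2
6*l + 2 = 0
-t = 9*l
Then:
No Solution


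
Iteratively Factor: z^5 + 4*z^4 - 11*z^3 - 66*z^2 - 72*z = (z + 3)*(z^4 + z^3 - 14*z^2 - 24*z) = (z + 3)^2*(z^3 - 2*z^2 - 8*z) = (z + 2)*(z + 3)^2*(z^2 - 4*z) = z*(z + 2)*(z + 3)^2*(z - 4)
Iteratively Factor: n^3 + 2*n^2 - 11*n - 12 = (n - 3)*(n^2 + 5*n + 4) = (n - 3)*(n + 4)*(n + 1)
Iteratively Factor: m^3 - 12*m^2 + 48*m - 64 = (m - 4)*(m^2 - 8*m + 16) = (m - 4)^2*(m - 4)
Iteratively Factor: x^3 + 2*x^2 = (x)*(x^2 + 2*x) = x^2*(x + 2)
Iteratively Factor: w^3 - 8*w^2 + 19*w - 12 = (w - 3)*(w^2 - 5*w + 4) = (w - 4)*(w - 3)*(w - 1)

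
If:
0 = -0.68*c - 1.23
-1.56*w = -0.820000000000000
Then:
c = -1.81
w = 0.53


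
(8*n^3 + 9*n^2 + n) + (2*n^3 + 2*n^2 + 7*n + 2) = 10*n^3 + 11*n^2 + 8*n + 2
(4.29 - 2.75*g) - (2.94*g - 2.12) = 6.41 - 5.69*g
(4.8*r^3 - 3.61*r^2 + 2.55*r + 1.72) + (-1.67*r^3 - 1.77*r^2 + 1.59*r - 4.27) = 3.13*r^3 - 5.38*r^2 + 4.14*r - 2.55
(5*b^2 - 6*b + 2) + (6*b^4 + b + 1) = 6*b^4 + 5*b^2 - 5*b + 3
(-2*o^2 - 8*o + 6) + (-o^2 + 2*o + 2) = -3*o^2 - 6*o + 8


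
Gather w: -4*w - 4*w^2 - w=-4*w^2 - 5*w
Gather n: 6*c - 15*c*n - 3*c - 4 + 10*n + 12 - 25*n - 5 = 3*c + n*(-15*c - 15) + 3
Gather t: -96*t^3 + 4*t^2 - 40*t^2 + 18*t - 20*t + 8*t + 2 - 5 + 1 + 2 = -96*t^3 - 36*t^2 + 6*t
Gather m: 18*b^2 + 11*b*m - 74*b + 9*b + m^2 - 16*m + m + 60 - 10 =18*b^2 - 65*b + m^2 + m*(11*b - 15) + 50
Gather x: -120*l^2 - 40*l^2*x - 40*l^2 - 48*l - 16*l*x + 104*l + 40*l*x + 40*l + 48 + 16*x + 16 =-160*l^2 + 96*l + x*(-40*l^2 + 24*l + 16) + 64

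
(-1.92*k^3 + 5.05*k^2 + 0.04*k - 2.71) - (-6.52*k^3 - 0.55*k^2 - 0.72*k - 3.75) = 4.6*k^3 + 5.6*k^2 + 0.76*k + 1.04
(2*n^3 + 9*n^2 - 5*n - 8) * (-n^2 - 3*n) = -2*n^5 - 15*n^4 - 22*n^3 + 23*n^2 + 24*n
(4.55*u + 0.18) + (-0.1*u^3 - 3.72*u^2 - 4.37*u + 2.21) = -0.1*u^3 - 3.72*u^2 + 0.18*u + 2.39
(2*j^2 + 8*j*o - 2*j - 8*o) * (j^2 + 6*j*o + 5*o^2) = 2*j^4 + 20*j^3*o - 2*j^3 + 58*j^2*o^2 - 20*j^2*o + 40*j*o^3 - 58*j*o^2 - 40*o^3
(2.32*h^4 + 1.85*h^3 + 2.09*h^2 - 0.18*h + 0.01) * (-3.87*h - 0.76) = -8.9784*h^5 - 8.9227*h^4 - 9.4943*h^3 - 0.8918*h^2 + 0.0981*h - 0.0076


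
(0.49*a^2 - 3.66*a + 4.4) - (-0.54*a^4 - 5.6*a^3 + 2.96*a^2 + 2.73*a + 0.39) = 0.54*a^4 + 5.6*a^3 - 2.47*a^2 - 6.39*a + 4.01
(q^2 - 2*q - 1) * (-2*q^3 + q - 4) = -2*q^5 + 4*q^4 + 3*q^3 - 6*q^2 + 7*q + 4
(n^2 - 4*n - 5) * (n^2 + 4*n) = n^4 - 21*n^2 - 20*n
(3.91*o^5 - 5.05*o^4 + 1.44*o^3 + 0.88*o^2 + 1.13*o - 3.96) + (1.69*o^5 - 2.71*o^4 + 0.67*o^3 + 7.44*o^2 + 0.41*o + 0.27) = 5.6*o^5 - 7.76*o^4 + 2.11*o^3 + 8.32*o^2 + 1.54*o - 3.69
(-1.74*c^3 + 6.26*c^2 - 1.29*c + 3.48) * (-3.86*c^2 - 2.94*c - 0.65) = 6.7164*c^5 - 19.048*c^4 - 12.294*c^3 - 13.7092*c^2 - 9.3927*c - 2.262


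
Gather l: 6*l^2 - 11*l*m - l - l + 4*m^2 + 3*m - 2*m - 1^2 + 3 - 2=6*l^2 + l*(-11*m - 2) + 4*m^2 + m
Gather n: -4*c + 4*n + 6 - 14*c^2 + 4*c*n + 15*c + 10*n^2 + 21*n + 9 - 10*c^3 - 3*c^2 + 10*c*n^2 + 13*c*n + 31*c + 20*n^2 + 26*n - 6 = -10*c^3 - 17*c^2 + 42*c + n^2*(10*c + 30) + n*(17*c + 51) + 9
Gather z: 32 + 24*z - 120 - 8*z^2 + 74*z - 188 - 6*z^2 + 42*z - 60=-14*z^2 + 140*z - 336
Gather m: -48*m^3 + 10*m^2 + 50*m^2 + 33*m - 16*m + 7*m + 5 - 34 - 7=-48*m^3 + 60*m^2 + 24*m - 36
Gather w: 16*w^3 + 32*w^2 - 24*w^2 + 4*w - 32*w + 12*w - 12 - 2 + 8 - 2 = 16*w^3 + 8*w^2 - 16*w - 8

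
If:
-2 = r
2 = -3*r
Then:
No Solution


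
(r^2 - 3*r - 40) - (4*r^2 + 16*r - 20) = -3*r^2 - 19*r - 20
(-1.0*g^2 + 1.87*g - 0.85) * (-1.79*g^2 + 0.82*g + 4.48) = 1.79*g^4 - 4.1673*g^3 - 1.4251*g^2 + 7.6806*g - 3.808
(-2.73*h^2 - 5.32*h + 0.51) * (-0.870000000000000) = 2.3751*h^2 + 4.6284*h - 0.4437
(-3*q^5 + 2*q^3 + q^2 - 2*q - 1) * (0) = 0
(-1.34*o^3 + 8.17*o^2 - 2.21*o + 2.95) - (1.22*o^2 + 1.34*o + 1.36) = -1.34*o^3 + 6.95*o^2 - 3.55*o + 1.59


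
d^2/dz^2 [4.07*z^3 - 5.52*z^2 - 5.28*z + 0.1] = 24.42*z - 11.04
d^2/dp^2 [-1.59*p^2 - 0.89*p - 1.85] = -3.18000000000000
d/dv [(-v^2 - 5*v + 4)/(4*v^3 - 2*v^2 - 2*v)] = (v^4 + 10*v^3 - 14*v^2 + 4*v + 2)/(v^2*(4*v^4 - 4*v^3 - 3*v^2 + 2*v + 1))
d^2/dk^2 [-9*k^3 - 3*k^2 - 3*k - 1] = -54*k - 6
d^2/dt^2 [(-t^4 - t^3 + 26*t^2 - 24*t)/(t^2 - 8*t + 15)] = 2*(-t^6 + 24*t^5 - 237*t^4 + 1095*t^3 - 2160*t^2 + 405*t + 2970)/(t^6 - 24*t^5 + 237*t^4 - 1232*t^3 + 3555*t^2 - 5400*t + 3375)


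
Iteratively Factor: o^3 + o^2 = (o + 1)*(o^2) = o*(o + 1)*(o)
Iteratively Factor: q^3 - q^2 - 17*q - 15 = (q - 5)*(q^2 + 4*q + 3) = (q - 5)*(q + 3)*(q + 1)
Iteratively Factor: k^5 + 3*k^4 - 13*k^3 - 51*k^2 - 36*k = (k + 3)*(k^4 - 13*k^2 - 12*k) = (k + 1)*(k + 3)*(k^3 - k^2 - 12*k) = (k + 1)*(k + 3)^2*(k^2 - 4*k) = (k - 4)*(k + 1)*(k + 3)^2*(k)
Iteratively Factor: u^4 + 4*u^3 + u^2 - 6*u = (u - 1)*(u^3 + 5*u^2 + 6*u) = (u - 1)*(u + 3)*(u^2 + 2*u) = u*(u - 1)*(u + 3)*(u + 2)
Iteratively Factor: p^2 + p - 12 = (p + 4)*(p - 3)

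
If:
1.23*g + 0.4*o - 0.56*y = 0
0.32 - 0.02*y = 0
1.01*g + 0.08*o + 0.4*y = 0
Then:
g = -10.72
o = 55.37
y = 16.00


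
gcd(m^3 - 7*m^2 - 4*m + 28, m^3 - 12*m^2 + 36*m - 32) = m - 2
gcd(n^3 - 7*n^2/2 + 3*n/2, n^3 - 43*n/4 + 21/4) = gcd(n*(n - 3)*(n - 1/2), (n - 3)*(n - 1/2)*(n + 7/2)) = n^2 - 7*n/2 + 3/2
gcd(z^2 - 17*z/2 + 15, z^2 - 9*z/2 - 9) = z - 6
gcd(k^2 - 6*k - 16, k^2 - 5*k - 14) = k + 2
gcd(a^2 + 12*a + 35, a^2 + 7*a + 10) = a + 5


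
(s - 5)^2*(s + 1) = s^3 - 9*s^2 + 15*s + 25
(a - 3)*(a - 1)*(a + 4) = a^3 - 13*a + 12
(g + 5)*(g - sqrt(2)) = g^2 - sqrt(2)*g + 5*g - 5*sqrt(2)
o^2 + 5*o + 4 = (o + 1)*(o + 4)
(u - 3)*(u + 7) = u^2 + 4*u - 21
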